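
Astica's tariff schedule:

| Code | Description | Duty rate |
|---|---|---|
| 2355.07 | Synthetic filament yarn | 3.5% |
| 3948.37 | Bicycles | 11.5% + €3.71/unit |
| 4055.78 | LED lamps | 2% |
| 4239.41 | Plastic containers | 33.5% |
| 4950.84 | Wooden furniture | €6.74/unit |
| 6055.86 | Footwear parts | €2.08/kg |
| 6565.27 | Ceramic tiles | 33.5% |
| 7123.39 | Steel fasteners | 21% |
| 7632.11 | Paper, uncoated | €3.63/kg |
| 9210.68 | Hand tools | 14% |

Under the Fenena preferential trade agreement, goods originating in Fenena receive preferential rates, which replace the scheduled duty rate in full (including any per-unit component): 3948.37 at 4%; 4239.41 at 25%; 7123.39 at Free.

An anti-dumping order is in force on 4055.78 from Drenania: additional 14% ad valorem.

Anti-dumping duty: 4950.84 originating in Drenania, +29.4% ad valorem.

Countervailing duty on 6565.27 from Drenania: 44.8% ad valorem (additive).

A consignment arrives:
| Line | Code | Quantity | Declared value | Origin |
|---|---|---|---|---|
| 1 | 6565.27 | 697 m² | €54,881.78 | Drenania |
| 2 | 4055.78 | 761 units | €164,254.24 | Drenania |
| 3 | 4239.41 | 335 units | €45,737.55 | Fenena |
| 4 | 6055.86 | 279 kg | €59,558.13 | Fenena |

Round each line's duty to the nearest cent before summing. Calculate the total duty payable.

€81,267.82

Line 1 (6565.27, Drenania, 697 m², €54,881.78):
Base rate for 6565.27 is 33.5%.
Additional duty on 6565.27 from Drenania: +44.8%. Applied ad valorem rate: 33.5% + 44.8% = 78.3%.
Duty = €54,881.78 × 78.3% = €42,972.43.
Line 2 (4055.78, Drenania, 761 units, €164,254.24):
Base rate for 4055.78 is 2%.
Additional duty on 4055.78 from Drenania: +14%. Applied ad valorem rate: 2% + 14% = 16%.
Duty = €164,254.24 × 16% = €26,280.68.
Line 3 (4239.41, Fenena, 335 units, €45,737.55):
Base rate for 4239.41 is 33.5%.
Origin Fenena qualifies under the Astica–Fenena agreement and 4239.41 is covered: preferential rate 25% applies instead.
Duty = €45,737.55 × 25% = €11,434.39.
Line 4 (6055.86, Fenena, 279 kg, €59,558.13):
Base rate for 6055.86 is €2.08/kg.
Origin Fenena is the FTA partner but 6055.86 is not on the preference list; base rate stands.
Duty = 279 × €2.08 = €580.32.
Total = €42,972.43 + €26,280.68 + €11,434.39 + €580.32 = €81,267.82.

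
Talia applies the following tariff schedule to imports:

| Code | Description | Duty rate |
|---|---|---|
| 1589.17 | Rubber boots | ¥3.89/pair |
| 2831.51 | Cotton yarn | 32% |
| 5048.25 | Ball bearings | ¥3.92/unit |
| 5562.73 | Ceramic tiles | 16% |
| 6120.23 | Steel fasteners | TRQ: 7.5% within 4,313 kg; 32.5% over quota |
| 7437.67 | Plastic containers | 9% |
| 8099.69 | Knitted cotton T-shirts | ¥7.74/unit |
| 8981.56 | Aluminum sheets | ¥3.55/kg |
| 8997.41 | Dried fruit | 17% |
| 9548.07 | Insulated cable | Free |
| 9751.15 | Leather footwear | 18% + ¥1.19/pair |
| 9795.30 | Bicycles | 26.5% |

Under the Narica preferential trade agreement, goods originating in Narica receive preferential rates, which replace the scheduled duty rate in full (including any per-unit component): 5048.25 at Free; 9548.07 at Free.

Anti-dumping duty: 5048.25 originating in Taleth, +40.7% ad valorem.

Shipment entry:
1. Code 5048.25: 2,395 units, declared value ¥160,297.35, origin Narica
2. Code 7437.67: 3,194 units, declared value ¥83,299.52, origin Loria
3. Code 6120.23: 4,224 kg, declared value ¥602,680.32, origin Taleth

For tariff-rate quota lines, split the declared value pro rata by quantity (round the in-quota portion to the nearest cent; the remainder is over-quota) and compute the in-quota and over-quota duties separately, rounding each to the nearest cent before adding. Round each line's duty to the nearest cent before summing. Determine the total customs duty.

Line 1 (5048.25, Narica, 2,395 units, ¥160,297.35):
Base rate for 5048.25 is ¥3.92/unit.
Origin Narica qualifies under the Talia–Narica agreement and 5048.25 is covered: preferential rate Free applies instead.
The additional-duty order on 5048.25 targets Taleth, not Narica; it does not apply.
Duty = ¥160,297.35 × 0% = ¥0.00.
Line 2 (7437.67, Loria, 3,194 units, ¥83,299.52):
Base rate for 7437.67 is 9%.
Duty = ¥83,299.52 × 9% = ¥7,496.96.
Line 3 (6120.23, Taleth, 4,224 kg, ¥602,680.32):
Code 6120.23 is under a tariff-rate quota (threshold 4,313 kg). Quantity 4,224 kg is within the quota, so the in-quota rate 7.5% applies to the full value.
Duty = ¥602,680.32 × 7.5% = ¥45,201.02.
Total = ¥0.00 + ¥7,496.96 + ¥45,201.02 = ¥52,697.98.

¥52,697.98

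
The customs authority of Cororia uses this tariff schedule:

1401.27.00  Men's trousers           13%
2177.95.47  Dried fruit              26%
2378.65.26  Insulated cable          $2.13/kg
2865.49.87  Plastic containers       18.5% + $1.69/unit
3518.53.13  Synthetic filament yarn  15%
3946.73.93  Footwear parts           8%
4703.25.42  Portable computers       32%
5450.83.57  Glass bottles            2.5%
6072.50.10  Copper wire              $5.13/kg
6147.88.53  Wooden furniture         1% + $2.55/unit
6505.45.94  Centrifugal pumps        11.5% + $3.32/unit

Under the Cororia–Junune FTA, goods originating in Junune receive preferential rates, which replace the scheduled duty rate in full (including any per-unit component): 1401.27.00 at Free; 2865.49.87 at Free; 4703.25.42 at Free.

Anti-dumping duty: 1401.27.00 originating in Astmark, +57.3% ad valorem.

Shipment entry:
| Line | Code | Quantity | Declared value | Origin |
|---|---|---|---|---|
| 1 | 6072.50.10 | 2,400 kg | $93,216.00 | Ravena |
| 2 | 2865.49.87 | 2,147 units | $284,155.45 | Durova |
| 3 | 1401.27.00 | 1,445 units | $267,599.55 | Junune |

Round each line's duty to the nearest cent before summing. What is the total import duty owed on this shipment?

Line 1 (6072.50.10, Ravena, 2,400 kg, $93,216.00):
Base rate for 6072.50.10 is $5.13/kg.
Duty = 2,400 × $5.13 = $12,312.00.
Line 2 (2865.49.87, Durova, 2,147 units, $284,155.45):
Base rate for 2865.49.87 is 18.5% + $1.69/unit.
2865.49.87 has an FTA preferential rate, but origin Durova is not Junune; base rate stands.
Duty = $284,155.45 × 18.5% + 2,147 × $1.69 = $56,197.19.
Line 3 (1401.27.00, Junune, 1,445 units, $267,599.55):
Base rate for 1401.27.00 is 13%.
Origin Junune qualifies under the Cororia–Junune agreement and 1401.27.00 is covered: preferential rate Free applies instead.
The additional-duty order on 1401.27.00 targets Astmark, not Junune; it does not apply.
Duty = $267,599.55 × 0% = $0.00.
Total = $12,312.00 + $56,197.19 + $0.00 = $68,509.19.

$68,509.19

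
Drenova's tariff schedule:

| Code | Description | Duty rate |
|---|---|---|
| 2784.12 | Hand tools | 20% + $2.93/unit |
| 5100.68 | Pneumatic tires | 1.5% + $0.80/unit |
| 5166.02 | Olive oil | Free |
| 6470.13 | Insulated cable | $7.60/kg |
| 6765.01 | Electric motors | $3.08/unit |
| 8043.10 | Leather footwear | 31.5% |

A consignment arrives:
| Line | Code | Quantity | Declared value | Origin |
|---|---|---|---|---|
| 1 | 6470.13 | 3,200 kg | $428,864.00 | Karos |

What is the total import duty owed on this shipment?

Line 1 (6470.13, Karos, 3,200 kg, $428,864.00):
Base rate for 6470.13 is $7.60/kg.
Duty = 3,200 × $7.60 = $24,320.00.

$24,320.00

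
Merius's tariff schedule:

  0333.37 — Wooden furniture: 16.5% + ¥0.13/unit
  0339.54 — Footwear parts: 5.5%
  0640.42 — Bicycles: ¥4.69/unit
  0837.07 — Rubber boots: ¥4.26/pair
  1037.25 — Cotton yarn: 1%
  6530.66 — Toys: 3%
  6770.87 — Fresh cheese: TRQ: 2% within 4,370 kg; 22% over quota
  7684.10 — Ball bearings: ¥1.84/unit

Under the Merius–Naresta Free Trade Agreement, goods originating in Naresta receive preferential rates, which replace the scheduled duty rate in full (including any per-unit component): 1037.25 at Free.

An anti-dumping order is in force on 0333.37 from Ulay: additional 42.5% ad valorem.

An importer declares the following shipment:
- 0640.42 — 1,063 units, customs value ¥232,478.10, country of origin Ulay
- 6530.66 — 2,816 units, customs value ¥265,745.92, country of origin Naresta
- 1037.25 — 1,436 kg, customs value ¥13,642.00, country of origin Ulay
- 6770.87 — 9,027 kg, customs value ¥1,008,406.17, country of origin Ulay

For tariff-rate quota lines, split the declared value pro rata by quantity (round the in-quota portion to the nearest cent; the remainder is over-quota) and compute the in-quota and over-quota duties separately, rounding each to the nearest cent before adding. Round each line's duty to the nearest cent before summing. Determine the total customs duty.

¥137,309.08

Line 1 (0640.42, Ulay, 1,063 units, ¥232,478.10):
Base rate for 0640.42 is ¥4.69/unit.
Duty = 1,063 × ¥4.69 = ¥4,985.47.
Line 2 (6530.66, Naresta, 2,816 units, ¥265,745.92):
Base rate for 6530.66 is 3%.
Origin Naresta is the FTA partner but 6530.66 is not on the preference list; base rate stands.
Duty = ¥265,745.92 × 3% = ¥7,972.38.
Line 3 (1037.25, Ulay, 1,436 kg, ¥13,642.00):
Base rate for 1037.25 is 1%.
1037.25 has an FTA preferential rate, but origin Ulay is not Naresta; base rate stands.
Duty = ¥13,642.00 × 1% = ¥136.42.
Line 4 (6770.87, Ulay, 9,027 kg, ¥1,008,406.17):
Code 6770.87 is under a tariff-rate quota (threshold 4,370 kg). In-quota: 4,370 kg at 2%; over-quota: 4,657 kg at 22%.
Pro-rata value split: in-quota = ¥1,008,406.17 × 4,370/9,027 = ¥488,172.70; over-quota = ¥1,008,406.17 − ¥488,172.70 = ¥520,233.47.
In-quota duty = ¥488,172.70 × 2% = ¥9,763.45. Over-quota duty = ¥520,233.47 × 22% = ¥114,451.36.
Line duty = ¥9,763.45 + ¥114,451.36 = ¥124,214.81.
Total = ¥4,985.47 + ¥7,972.38 + ¥136.42 + ¥124,214.81 = ¥137,309.08.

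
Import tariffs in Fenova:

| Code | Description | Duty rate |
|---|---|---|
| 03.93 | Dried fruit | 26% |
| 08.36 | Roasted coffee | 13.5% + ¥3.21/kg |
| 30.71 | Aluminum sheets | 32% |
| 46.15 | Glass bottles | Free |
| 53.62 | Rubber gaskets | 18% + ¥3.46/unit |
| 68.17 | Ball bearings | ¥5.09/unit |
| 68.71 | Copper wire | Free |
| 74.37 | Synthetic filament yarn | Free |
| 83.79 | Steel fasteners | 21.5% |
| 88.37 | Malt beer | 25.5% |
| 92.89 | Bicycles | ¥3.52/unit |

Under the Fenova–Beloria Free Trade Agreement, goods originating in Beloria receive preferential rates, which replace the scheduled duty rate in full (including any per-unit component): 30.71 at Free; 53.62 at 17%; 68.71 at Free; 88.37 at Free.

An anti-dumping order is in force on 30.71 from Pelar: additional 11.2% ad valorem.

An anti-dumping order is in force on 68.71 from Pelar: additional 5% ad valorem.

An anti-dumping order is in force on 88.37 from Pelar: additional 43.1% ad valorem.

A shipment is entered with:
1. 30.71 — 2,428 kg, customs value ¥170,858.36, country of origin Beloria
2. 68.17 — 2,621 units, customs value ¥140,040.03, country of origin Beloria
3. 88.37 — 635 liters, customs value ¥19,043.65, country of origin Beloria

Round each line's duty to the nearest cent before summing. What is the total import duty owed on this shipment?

¥13,340.89

Line 1 (30.71, Beloria, 2,428 kg, ¥170,858.36):
Base rate for 30.71 is 32%.
Origin Beloria qualifies under the Fenova–Beloria agreement and 30.71 is covered: preferential rate Free applies instead.
The additional-duty order on 30.71 targets Pelar, not Beloria; it does not apply.
Duty = ¥170,858.36 × 0% = ¥0.00.
Line 2 (68.17, Beloria, 2,621 units, ¥140,040.03):
Base rate for 68.17 is ¥5.09/unit.
Origin Beloria is the FTA partner but 68.17 is not on the preference list; base rate stands.
Duty = 2,621 × ¥5.09 = ¥13,340.89.
Line 3 (88.37, Beloria, 635 liters, ¥19,043.65):
Base rate for 88.37 is 25.5%.
Origin Beloria qualifies under the Fenova–Beloria agreement and 88.37 is covered: preferential rate Free applies instead.
The additional-duty order on 88.37 targets Pelar, not Beloria; it does not apply.
Duty = ¥19,043.65 × 0% = ¥0.00.
Total = ¥0.00 + ¥13,340.89 + ¥0.00 = ¥13,340.89.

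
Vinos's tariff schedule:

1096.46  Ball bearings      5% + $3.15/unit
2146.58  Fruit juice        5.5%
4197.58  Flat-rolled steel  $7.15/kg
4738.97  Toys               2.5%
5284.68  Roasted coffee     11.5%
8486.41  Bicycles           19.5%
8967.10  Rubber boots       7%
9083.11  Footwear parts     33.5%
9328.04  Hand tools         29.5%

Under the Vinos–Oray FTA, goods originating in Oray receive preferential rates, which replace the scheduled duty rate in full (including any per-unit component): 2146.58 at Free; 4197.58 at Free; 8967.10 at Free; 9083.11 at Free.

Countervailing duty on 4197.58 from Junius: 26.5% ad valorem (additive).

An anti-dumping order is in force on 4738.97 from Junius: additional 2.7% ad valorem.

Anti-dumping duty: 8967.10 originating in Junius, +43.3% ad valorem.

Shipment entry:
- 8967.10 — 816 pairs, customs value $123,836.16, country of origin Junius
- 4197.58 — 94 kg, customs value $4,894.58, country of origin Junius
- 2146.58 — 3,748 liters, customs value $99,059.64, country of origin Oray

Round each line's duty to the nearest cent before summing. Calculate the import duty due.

$64,258.75

Line 1 (8967.10, Junius, 816 pairs, $123,836.16):
Base rate for 8967.10 is 7%.
8967.10 has an FTA preferential rate, but origin Junius is not Oray; base rate stands.
Additional duty on 8967.10 from Junius: +43.3%. Applied ad valorem rate: 7% + 43.3% = 50.3%.
Duty = $123,836.16 × 50.3% = $62,289.59.
Line 2 (4197.58, Junius, 94 kg, $4,894.58):
Base rate for 4197.58 is $7.15/kg.
4197.58 has an FTA preferential rate, but origin Junius is not Oray; base rate stands.
Additional duty on 4197.58 from Junius: +26.5% ad valorem. Applied ad valorem rate = 26.5%.
Duty = $4,894.58 × 26.5% + 94 × $7.15 = $1,969.16.
Line 3 (2146.58, Oray, 3,748 liters, $99,059.64):
Base rate for 2146.58 is 5.5%.
Origin Oray qualifies under the Vinos–Oray agreement and 2146.58 is covered: preferential rate Free applies instead.
Duty = $99,059.64 × 0% = $0.00.
Total = $62,289.59 + $1,969.16 + $0.00 = $64,258.75.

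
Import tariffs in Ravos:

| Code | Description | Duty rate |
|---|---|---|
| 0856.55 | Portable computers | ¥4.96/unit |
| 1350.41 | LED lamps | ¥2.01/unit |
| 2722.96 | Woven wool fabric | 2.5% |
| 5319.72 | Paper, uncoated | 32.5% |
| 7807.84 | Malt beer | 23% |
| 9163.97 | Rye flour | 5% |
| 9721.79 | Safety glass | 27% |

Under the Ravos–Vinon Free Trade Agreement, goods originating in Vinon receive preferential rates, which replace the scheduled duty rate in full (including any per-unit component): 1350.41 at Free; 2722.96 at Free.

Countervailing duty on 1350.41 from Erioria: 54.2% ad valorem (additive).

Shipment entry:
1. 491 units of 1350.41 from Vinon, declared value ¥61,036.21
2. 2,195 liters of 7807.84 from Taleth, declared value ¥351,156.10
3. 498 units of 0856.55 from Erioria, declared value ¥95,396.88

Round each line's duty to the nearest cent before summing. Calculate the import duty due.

¥83,235.98

Line 1 (1350.41, Vinon, 491 units, ¥61,036.21):
Base rate for 1350.41 is ¥2.01/unit.
Origin Vinon qualifies under the Ravos–Vinon agreement and 1350.41 is covered: preferential rate Free applies instead.
The additional-duty order on 1350.41 targets Erioria, not Vinon; it does not apply.
Duty = ¥61,036.21 × 0% = ¥0.00.
Line 2 (7807.84, Taleth, 2,195 liters, ¥351,156.10):
Base rate for 7807.84 is 23%.
Duty = ¥351,156.10 × 23% = ¥80,765.90.
Line 3 (0856.55, Erioria, 498 units, ¥95,396.88):
Base rate for 0856.55 is ¥4.96/unit.
Duty = 498 × ¥4.96 = ¥2,470.08.
Total = ¥0.00 + ¥80,765.90 + ¥2,470.08 = ¥83,235.98.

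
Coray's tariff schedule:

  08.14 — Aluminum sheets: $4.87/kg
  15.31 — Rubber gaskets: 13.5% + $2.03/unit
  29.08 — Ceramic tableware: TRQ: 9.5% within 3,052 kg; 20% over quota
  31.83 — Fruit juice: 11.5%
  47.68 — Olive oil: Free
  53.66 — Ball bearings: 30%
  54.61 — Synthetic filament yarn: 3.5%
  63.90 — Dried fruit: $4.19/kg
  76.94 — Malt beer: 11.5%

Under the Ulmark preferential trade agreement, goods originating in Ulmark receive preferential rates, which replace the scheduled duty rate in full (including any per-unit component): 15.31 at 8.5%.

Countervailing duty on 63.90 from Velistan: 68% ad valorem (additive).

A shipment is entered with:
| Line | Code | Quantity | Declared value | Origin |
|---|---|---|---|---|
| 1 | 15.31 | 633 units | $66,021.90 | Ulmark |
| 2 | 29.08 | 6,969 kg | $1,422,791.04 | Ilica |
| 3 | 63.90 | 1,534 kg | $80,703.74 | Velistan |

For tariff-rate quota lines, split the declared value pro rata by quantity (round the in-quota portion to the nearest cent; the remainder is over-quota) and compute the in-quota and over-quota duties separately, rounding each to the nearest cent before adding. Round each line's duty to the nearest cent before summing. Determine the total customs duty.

$286,050.95

Line 1 (15.31, Ulmark, 633 units, $66,021.90):
Base rate for 15.31 is 13.5% + $2.03/unit.
Origin Ulmark qualifies under the Coray–Ulmark agreement and 15.31 is covered: preferential rate 8.5% applies instead.
Duty = $66,021.90 × 8.5% = $5,611.86.
Line 2 (29.08, Ilica, 6,969 kg, $1,422,791.04):
Code 29.08 is under a tariff-rate quota (threshold 3,052 kg). In-quota: 3,052 kg at 9.5%; over-quota: 3,917 kg at 20%.
Pro-rata value split: in-quota = $1,422,791.04 × 3,052/6,969 = $623,096.32; over-quota = $1,422,791.04 − $623,096.32 = $799,694.72.
In-quota duty = $623,096.32 × 9.5% = $59,194.15. Over-quota duty = $799,694.72 × 20% = $159,938.94.
Line duty = $59,194.15 + $159,938.94 = $219,133.09.
Line 3 (63.90, Velistan, 1,534 kg, $80,703.74):
Base rate for 63.90 is $4.19/kg.
Additional duty on 63.90 from Velistan: +68% ad valorem. Applied ad valorem rate = 68%.
Duty = $80,703.74 × 68% + 1,534 × $4.19 = $61,306.00.
Total = $5,611.86 + $219,133.09 + $61,306.00 = $286,050.95.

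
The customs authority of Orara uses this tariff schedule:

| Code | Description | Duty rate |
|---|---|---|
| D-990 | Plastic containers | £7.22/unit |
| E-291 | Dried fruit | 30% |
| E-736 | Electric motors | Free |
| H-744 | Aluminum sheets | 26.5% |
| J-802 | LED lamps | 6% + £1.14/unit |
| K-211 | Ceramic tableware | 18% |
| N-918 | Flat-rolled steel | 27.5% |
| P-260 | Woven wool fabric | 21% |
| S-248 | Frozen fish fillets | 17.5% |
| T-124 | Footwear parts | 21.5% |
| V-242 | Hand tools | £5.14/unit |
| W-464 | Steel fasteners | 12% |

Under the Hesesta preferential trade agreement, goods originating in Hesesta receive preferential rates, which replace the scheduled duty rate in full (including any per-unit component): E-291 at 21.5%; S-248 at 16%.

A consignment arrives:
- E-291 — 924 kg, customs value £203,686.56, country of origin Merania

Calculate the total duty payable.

Line 1 (E-291, Merania, 924 kg, £203,686.56):
Base rate for E-291 is 30%.
E-291 has an FTA preferential rate, but origin Merania is not Hesesta; base rate stands.
Duty = £203,686.56 × 30% = £61,105.97.

£61,105.97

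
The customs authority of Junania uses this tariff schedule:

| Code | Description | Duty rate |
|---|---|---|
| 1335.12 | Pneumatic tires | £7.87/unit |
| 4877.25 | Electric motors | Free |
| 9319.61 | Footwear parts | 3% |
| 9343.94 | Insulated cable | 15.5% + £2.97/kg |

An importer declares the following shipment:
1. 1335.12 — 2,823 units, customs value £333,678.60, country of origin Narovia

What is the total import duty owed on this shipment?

Line 1 (1335.12, Narovia, 2,823 units, £333,678.60):
Base rate for 1335.12 is £7.87/unit.
Duty = 2,823 × £7.87 = £22,217.01.

£22,217.01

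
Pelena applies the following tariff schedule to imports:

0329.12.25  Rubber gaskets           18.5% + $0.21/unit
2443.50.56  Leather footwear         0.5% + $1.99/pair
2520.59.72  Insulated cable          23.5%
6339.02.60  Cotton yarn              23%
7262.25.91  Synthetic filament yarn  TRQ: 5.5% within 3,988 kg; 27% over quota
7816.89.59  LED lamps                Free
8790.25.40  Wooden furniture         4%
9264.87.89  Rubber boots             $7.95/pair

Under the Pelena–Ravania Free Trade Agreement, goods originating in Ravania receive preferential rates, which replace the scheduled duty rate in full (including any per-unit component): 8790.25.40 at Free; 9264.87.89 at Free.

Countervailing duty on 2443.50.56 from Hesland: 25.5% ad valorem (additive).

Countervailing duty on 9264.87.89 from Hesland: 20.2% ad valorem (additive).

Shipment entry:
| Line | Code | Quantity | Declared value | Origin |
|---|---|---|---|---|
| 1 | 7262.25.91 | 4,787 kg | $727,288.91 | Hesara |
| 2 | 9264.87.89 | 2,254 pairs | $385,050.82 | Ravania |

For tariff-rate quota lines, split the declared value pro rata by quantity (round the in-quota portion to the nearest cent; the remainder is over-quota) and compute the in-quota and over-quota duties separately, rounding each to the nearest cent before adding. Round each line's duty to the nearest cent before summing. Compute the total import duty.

$66,100.19

Line 1 (7262.25.91, Hesara, 4,787 kg, $727,288.91):
Code 7262.25.91 is under a tariff-rate quota (threshold 3,988 kg). In-quota: 3,988 kg at 5.5%; over-quota: 799 kg at 27%.
Pro-rata value split: in-quota = $727,288.91 × 3,988/4,787 = $605,896.84; over-quota = $727,288.91 − $605,896.84 = $121,392.07.
In-quota duty = $605,896.84 × 5.5% = $33,324.33. Over-quota duty = $121,392.07 × 27% = $32,775.86.
Line duty = $33,324.33 + $32,775.86 = $66,100.19.
Line 2 (9264.87.89, Ravania, 2,254 pairs, $385,050.82):
Base rate for 9264.87.89 is $7.95/pair.
Origin Ravania qualifies under the Pelena–Ravania agreement and 9264.87.89 is covered: preferential rate Free applies instead.
The additional-duty order on 9264.87.89 targets Hesland, not Ravania; it does not apply.
Duty = $385,050.82 × 0% = $0.00.
Total = $66,100.19 + $0.00 = $66,100.19.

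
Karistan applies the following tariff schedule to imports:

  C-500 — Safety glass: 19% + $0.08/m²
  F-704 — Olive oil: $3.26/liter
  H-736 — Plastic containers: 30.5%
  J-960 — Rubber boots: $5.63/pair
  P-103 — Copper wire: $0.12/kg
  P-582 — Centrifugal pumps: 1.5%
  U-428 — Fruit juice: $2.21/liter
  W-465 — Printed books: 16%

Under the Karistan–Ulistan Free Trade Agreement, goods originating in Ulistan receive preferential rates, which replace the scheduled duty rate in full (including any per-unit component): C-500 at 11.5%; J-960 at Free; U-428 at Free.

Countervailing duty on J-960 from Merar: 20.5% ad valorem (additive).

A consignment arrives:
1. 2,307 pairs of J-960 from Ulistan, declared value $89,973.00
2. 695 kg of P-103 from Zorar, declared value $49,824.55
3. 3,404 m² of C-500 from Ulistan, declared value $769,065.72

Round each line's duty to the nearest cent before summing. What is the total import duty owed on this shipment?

$88,525.96

Line 1 (J-960, Ulistan, 2,307 pairs, $89,973.00):
Base rate for J-960 is $5.63/pair.
Origin Ulistan qualifies under the Karistan–Ulistan agreement and J-960 is covered: preferential rate Free applies instead.
The additional-duty order on J-960 targets Merar, not Ulistan; it does not apply.
Duty = $89,973.00 × 0% = $0.00.
Line 2 (P-103, Zorar, 695 kg, $49,824.55):
Base rate for P-103 is $0.12/kg.
Duty = 695 × $0.12 = $83.40.
Line 3 (C-500, Ulistan, 3,404 m², $769,065.72):
Base rate for C-500 is 19% + $0.08/m².
Origin Ulistan qualifies under the Karistan–Ulistan agreement and C-500 is covered: preferential rate 11.5% applies instead.
Duty = $769,065.72 × 11.5% = $88,442.56.
Total = $0.00 + $83.40 + $88,442.56 = $88,525.96.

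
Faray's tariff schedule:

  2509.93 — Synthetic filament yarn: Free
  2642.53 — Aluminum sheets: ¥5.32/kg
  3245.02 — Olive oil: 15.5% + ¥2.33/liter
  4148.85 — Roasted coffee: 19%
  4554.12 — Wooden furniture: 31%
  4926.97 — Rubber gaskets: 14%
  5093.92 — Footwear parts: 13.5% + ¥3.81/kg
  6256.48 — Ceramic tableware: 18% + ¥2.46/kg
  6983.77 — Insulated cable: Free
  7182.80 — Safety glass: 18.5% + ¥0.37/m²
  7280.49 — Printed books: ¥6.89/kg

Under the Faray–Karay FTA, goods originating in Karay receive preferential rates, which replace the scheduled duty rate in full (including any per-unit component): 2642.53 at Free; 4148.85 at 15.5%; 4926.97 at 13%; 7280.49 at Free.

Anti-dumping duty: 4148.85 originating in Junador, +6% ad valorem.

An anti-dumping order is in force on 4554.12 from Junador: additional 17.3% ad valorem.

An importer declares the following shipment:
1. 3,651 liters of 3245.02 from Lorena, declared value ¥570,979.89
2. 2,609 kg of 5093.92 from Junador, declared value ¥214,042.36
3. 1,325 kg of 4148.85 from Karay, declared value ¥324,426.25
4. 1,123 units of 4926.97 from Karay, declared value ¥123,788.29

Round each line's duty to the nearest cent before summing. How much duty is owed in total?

¥202,223.27

Line 1 (3245.02, Lorena, 3,651 liters, ¥570,979.89):
Base rate for 3245.02 is 15.5% + ¥2.33/liter.
Duty = ¥570,979.89 × 15.5% + 3,651 × ¥2.33 = ¥97,008.71.
Line 2 (5093.92, Junador, 2,609 kg, ¥214,042.36):
Base rate for 5093.92 is 13.5% + ¥3.81/kg.
Duty = ¥214,042.36 × 13.5% + 2,609 × ¥3.81 = ¥38,836.01.
Line 3 (4148.85, Karay, 1,325 kg, ¥324,426.25):
Base rate for 4148.85 is 19%.
Origin Karay qualifies under the Faray–Karay agreement and 4148.85 is covered: preferential rate 15.5% applies instead.
The additional-duty order on 4148.85 targets Junador, not Karay; it does not apply.
Duty = ¥324,426.25 × 15.5% = ¥50,286.07.
Line 4 (4926.97, Karay, 1,123 units, ¥123,788.29):
Base rate for 4926.97 is 14%.
Origin Karay qualifies under the Faray–Karay agreement and 4926.97 is covered: preferential rate 13% applies instead.
Duty = ¥123,788.29 × 13% = ¥16,092.48.
Total = ¥97,008.71 + ¥38,836.01 + ¥50,286.07 + ¥16,092.48 = ¥202,223.27.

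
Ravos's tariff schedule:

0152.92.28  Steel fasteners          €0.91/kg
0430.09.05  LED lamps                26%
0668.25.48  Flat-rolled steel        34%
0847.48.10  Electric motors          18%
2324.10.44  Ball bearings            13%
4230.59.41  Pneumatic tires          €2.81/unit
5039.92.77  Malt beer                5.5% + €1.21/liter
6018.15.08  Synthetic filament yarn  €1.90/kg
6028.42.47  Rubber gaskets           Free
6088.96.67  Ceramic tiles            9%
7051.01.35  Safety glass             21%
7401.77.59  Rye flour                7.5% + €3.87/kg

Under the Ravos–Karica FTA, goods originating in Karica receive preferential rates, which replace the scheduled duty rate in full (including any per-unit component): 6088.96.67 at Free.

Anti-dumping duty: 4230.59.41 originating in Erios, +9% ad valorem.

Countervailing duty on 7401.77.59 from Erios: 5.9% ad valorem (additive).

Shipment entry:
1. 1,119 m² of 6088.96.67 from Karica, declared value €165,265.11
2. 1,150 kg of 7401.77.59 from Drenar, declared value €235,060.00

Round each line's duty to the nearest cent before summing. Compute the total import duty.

Line 1 (6088.96.67, Karica, 1,119 m², €165,265.11):
Base rate for 6088.96.67 is 9%.
Origin Karica qualifies under the Ravos–Karica agreement and 6088.96.67 is covered: preferential rate Free applies instead.
Duty = €165,265.11 × 0% = €0.00.
Line 2 (7401.77.59, Drenar, 1,150 kg, €235,060.00):
Base rate for 7401.77.59 is 7.5% + €3.87/kg.
The additional-duty order on 7401.77.59 targets Erios, not Drenar; it does not apply.
Duty = €235,060.00 × 7.5% + 1,150 × €3.87 = €22,080.00.
Total = €0.00 + €22,080.00 = €22,080.00.

€22,080.00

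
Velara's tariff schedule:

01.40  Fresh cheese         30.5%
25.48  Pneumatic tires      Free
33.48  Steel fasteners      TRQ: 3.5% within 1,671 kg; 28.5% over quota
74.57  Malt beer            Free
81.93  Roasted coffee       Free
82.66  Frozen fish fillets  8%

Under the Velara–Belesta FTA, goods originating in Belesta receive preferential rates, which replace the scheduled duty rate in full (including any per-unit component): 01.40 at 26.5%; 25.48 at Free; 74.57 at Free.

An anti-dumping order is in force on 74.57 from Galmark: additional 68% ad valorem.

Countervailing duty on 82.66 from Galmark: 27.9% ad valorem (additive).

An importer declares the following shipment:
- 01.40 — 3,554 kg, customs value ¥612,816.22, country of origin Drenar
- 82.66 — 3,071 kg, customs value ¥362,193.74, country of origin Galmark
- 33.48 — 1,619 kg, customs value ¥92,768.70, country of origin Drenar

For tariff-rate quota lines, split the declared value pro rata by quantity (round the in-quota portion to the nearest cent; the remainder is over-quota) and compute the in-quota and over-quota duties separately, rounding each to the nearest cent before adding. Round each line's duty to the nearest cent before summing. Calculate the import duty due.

¥320,183.40

Line 1 (01.40, Drenar, 3,554 kg, ¥612,816.22):
Base rate for 01.40 is 30.5%.
01.40 has an FTA preferential rate, but origin Drenar is not Belesta; base rate stands.
Duty = ¥612,816.22 × 30.5% = ¥186,908.95.
Line 2 (82.66, Galmark, 3,071 kg, ¥362,193.74):
Base rate for 82.66 is 8%.
Additional duty on 82.66 from Galmark: +27.9%. Applied ad valorem rate: 8% + 27.9% = 35.9%.
Duty = ¥362,193.74 × 35.9% = ¥130,027.55.
Line 3 (33.48, Drenar, 1,619 kg, ¥92,768.70):
Code 33.48 is under a tariff-rate quota (threshold 1,671 kg). Quantity 1,619 kg is within the quota, so the in-quota rate 3.5% applies to the full value.
Duty = ¥92,768.70 × 3.5% = ¥3,246.90.
Total = ¥186,908.95 + ¥130,027.55 + ¥3,246.90 = ¥320,183.40.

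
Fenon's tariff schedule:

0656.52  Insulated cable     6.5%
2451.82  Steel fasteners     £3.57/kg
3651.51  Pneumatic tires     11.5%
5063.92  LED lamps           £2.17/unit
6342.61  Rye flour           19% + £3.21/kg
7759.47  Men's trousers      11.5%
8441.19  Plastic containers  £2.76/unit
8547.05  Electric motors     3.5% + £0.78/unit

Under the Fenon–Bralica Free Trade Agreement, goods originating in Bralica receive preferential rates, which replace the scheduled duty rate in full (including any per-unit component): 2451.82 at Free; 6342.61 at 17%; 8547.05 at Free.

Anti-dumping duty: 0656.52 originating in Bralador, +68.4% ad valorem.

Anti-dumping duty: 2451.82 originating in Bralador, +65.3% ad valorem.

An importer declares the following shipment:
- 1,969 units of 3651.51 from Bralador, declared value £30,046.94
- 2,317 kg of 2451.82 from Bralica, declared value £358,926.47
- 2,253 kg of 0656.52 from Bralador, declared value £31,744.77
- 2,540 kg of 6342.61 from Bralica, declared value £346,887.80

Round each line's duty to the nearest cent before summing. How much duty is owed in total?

Line 1 (3651.51, Bralador, 1,969 units, £30,046.94):
Base rate for 3651.51 is 11.5%.
Duty = £30,046.94 × 11.5% = £3,455.40.
Line 2 (2451.82, Bralica, 2,317 kg, £358,926.47):
Base rate for 2451.82 is £3.57/kg.
Origin Bralica qualifies under the Fenon–Bralica agreement and 2451.82 is covered: preferential rate Free applies instead.
The additional-duty order on 2451.82 targets Bralador, not Bralica; it does not apply.
Duty = £358,926.47 × 0% = £0.00.
Line 3 (0656.52, Bralador, 2,253 kg, £31,744.77):
Base rate for 0656.52 is 6.5%.
Additional duty on 0656.52 from Bralador: +68.4%. Applied ad valorem rate: 6.5% + 68.4% = 74.9%.
Duty = £31,744.77 × 74.9% = £23,776.83.
Line 4 (6342.61, Bralica, 2,540 kg, £346,887.80):
Base rate for 6342.61 is 19% + £3.21/kg.
Origin Bralica qualifies under the Fenon–Bralica agreement and 6342.61 is covered: preferential rate 17% applies instead.
Duty = £346,887.80 × 17% = £58,970.93.
Total = £3,455.40 + £0.00 + £23,776.83 + £58,970.93 = £86,203.16.

£86,203.16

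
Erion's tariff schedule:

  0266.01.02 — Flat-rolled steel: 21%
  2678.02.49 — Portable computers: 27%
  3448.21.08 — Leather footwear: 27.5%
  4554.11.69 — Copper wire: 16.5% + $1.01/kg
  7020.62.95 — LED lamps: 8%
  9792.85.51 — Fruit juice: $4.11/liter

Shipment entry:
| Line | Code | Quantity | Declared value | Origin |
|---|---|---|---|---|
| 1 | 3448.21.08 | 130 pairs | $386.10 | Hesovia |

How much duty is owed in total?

$106.18

Line 1 (3448.21.08, Hesovia, 130 pairs, $386.10):
Base rate for 3448.21.08 is 27.5%.
Duty = $386.10 × 27.5% = $106.18.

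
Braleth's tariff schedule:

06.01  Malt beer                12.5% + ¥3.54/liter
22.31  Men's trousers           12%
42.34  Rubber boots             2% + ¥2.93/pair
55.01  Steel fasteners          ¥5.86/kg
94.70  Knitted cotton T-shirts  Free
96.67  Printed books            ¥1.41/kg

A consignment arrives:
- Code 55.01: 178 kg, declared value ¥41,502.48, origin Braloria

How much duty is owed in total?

¥1,043.08

Line 1 (55.01, Braloria, 178 kg, ¥41,502.48):
Base rate for 55.01 is ¥5.86/kg.
Duty = 178 × ¥5.86 = ¥1,043.08.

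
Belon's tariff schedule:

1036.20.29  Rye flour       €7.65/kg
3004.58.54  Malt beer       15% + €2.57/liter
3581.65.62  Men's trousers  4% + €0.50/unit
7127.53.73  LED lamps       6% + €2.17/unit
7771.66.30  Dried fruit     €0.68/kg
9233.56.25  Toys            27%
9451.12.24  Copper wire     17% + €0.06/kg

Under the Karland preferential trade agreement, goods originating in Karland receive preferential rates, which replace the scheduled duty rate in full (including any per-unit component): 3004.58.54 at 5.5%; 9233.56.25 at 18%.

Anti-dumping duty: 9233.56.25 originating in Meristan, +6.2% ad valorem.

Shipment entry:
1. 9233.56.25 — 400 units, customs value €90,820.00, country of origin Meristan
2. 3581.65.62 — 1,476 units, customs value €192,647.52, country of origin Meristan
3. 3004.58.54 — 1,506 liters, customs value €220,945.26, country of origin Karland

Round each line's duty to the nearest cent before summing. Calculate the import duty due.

Line 1 (9233.56.25, Meristan, 400 units, €90,820.00):
Base rate for 9233.56.25 is 27%.
9233.56.25 has an FTA preferential rate, but origin Meristan is not Karland; base rate stands.
Additional duty on 9233.56.25 from Meristan: +6.2%. Applied ad valorem rate: 27% + 6.2% = 33.2%.
Duty = €90,820.00 × 33.2% = €30,152.24.
Line 2 (3581.65.62, Meristan, 1,476 units, €192,647.52):
Base rate for 3581.65.62 is 4% + €0.50/unit.
Duty = €192,647.52 × 4% + 1,476 × €0.50 = €8,443.90.
Line 3 (3004.58.54, Karland, 1,506 liters, €220,945.26):
Base rate for 3004.58.54 is 15% + €2.57/liter.
Origin Karland qualifies under the Belon–Karland agreement and 3004.58.54 is covered: preferential rate 5.5% applies instead.
Duty = €220,945.26 × 5.5% = €12,151.99.
Total = €30,152.24 + €8,443.90 + €12,151.99 = €50,748.13.

€50,748.13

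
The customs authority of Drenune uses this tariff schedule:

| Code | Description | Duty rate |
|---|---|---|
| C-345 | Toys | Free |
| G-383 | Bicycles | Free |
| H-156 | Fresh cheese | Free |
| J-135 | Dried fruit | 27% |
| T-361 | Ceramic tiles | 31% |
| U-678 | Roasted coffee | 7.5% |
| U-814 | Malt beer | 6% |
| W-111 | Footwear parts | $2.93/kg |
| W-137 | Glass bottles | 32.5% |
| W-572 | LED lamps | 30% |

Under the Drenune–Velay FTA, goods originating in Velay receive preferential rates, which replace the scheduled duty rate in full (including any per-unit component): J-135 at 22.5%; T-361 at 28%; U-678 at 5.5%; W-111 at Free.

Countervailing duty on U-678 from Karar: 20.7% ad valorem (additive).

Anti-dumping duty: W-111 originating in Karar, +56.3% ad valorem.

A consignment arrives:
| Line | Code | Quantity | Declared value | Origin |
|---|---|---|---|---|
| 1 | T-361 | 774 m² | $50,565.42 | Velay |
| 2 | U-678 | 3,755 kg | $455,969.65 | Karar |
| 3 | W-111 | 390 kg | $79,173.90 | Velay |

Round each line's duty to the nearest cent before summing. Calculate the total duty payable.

$142,741.76

Line 1 (T-361, Velay, 774 m², $50,565.42):
Base rate for T-361 is 31%.
Origin Velay qualifies under the Drenune–Velay agreement and T-361 is covered: preferential rate 28% applies instead.
Duty = $50,565.42 × 28% = $14,158.32.
Line 2 (U-678, Karar, 3,755 kg, $455,969.65):
Base rate for U-678 is 7.5%.
U-678 has an FTA preferential rate, but origin Karar is not Velay; base rate stands.
Additional duty on U-678 from Karar: +20.7%. Applied ad valorem rate: 7.5% + 20.7% = 28.2%.
Duty = $455,969.65 × 28.2% = $128,583.44.
Line 3 (W-111, Velay, 390 kg, $79,173.90):
Base rate for W-111 is $2.93/kg.
Origin Velay qualifies under the Drenune–Velay agreement and W-111 is covered: preferential rate Free applies instead.
The additional-duty order on W-111 targets Karar, not Velay; it does not apply.
Duty = $79,173.90 × 0% = $0.00.
Total = $14,158.32 + $128,583.44 + $0.00 = $142,741.76.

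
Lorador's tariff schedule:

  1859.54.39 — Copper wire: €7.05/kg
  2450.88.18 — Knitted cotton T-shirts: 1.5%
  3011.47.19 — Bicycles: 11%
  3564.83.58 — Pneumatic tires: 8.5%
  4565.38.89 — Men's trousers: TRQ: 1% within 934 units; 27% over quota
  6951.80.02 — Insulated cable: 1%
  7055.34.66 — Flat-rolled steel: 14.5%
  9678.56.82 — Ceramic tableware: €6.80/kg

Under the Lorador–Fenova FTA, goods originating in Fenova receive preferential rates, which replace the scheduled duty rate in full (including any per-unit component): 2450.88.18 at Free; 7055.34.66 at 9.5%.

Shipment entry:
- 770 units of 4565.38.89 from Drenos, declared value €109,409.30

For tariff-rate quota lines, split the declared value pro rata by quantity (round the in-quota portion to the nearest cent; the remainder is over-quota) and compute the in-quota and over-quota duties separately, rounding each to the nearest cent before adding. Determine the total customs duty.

Line 1 (4565.38.89, Drenos, 770 units, €109,409.30):
Code 4565.38.89 is under a tariff-rate quota (threshold 934 units). Quantity 770 units is within the quota, so the in-quota rate 1% applies to the full value.
Duty = €109,409.30 × 1% = €1,094.09.

€1,094.09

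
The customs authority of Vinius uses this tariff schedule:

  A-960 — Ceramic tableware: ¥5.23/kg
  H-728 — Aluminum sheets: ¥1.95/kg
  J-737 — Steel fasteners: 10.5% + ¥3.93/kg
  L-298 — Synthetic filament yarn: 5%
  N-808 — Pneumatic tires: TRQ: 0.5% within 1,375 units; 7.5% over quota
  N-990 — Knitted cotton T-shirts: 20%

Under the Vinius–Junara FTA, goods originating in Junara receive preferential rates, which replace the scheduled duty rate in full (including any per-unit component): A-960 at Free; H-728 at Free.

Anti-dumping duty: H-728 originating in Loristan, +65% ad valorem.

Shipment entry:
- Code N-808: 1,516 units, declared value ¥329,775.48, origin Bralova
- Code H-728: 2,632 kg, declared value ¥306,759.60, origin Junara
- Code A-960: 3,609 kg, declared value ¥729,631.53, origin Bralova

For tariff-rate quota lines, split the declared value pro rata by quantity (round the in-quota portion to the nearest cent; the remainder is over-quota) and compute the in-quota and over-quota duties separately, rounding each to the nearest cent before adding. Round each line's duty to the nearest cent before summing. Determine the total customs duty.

¥22,670.97

Line 1 (N-808, Bralova, 1,516 units, ¥329,775.48):
Code N-808 is under a tariff-rate quota (threshold 1,375 units). In-quota: 1,375 units at 0.5%; over-quota: 141 units at 7.5%.
Pro-rata value split: in-quota = ¥329,775.48 × 1,375/1,516 = ¥299,103.75; over-quota = ¥329,775.48 − ¥299,103.75 = ¥30,671.73.
In-quota duty = ¥299,103.75 × 0.5% = ¥1,495.52. Over-quota duty = ¥30,671.73 × 7.5% = ¥2,300.38.
Line duty = ¥1,495.52 + ¥2,300.38 = ¥3,795.90.
Line 2 (H-728, Junara, 2,632 kg, ¥306,759.60):
Base rate for H-728 is ¥1.95/kg.
Origin Junara qualifies under the Vinius–Junara agreement and H-728 is covered: preferential rate Free applies instead.
The additional-duty order on H-728 targets Loristan, not Junara; it does not apply.
Duty = ¥306,759.60 × 0% = ¥0.00.
Line 3 (A-960, Bralova, 3,609 kg, ¥729,631.53):
Base rate for A-960 is ¥5.23/kg.
A-960 has an FTA preferential rate, but origin Bralova is not Junara; base rate stands.
Duty = 3,609 × ¥5.23 = ¥18,875.07.
Total = ¥3,795.90 + ¥0.00 + ¥18,875.07 = ¥22,670.97.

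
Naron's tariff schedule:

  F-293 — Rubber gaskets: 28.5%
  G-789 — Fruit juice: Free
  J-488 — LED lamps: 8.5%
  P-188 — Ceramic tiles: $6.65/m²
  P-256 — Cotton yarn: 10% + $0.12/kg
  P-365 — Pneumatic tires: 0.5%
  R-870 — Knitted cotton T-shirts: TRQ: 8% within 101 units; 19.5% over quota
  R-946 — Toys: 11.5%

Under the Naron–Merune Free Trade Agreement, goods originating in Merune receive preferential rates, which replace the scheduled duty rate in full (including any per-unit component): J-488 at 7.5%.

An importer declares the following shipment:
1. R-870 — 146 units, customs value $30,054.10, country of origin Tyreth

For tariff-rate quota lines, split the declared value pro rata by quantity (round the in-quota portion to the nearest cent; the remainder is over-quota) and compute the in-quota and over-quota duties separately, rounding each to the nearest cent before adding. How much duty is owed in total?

$3,469.60

Line 1 (R-870, Tyreth, 146 units, $30,054.10):
Code R-870 is under a tariff-rate quota (threshold 101 units). In-quota: 101 units at 8%; over-quota: 45 units at 19.5%.
Pro-rata value split: in-quota = $30,054.10 × 101/146 = $20,790.85; over-quota = $30,054.10 − $20,790.85 = $9,263.25.
In-quota duty = $20,790.85 × 8% = $1,663.27. Over-quota duty = $9,263.25 × 19.5% = $1,806.33.
Line duty = $1,663.27 + $1,806.33 = $3,469.60.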